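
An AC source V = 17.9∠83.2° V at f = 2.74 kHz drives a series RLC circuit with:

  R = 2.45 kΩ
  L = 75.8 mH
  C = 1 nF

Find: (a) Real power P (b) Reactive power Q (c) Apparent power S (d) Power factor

Step 1 — Angular frequency: ω = 2π·f = 2π·2740 = 1.722e+04 rad/s.
Step 2 — Component impedances:
  R: Z = R = 2450 Ω
  L: Z = jωL = j·1.722e+04·0.0758 = 0 + j1305 Ω
  C: Z = 1/(jωC) = -j/(ω·C) = 0 - j5.809e+04 Ω
Step 3 — Series combination: Z_total = R + L + C = 2450 - j5.678e+04 Ω = 5.683e+04∠-87.5° Ω.
Step 4 — Source phasor: V = 17.9∠83.2° V = 2.119 + j17.77 V.
Step 5 — Current: I = V / Z = -0.0003108 + j5.074e-05 A = 0.000315∠170.7° A.
Step 6 — Complex power: S = V·I* = 0.000243 - j0.005632 VA.
Step 7 — Real power: P = Re(S) = 0.000243 W.
Step 8 — Reactive power: Q = Im(S) = -0.005632 VAR.
Step 9 — Apparent power: |S| = 0.005638 VA.
Step 10 — Power factor: PF = P/|S| = 0.04311 (leading).

(a) P = 0.000243 W  (b) Q = -0.005632 VAR  (c) S = 0.005638 VA  (d) PF = 0.04311 (leading)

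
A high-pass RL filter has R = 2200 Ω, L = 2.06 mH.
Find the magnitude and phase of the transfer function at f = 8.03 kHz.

Step 1 — Angular frequency: ω = 2π·8030 = 5.045e+04 rad/s.
Step 2 — Transfer function: H(jω) = jωL/(R + jωL).
Step 3 — Numerator jωL = j·103.9; denominator R + jωL = 2200 + j103.9.
Step 4 — H = 0.002227 + j0.04714.
Step 5 — Magnitude: |H| = 0.04719 (-26.5 dB); phase: φ = 87.3°.

|H| = 0.04719 (-26.5 dB), φ = 87.3°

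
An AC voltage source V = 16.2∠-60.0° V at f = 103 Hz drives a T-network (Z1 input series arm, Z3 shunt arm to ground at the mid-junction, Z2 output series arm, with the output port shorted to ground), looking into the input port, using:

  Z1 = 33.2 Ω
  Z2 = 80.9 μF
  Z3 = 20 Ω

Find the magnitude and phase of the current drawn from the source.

Step 1 — Angular frequency: ω = 2π·f = 2π·103 = 647.2 rad/s.
Step 2 — Component impedances:
  Z1: Z = R = 33.2 Ω
  Z2: Z = 1/(jωC) = -j/(ω·C) = 0 - j19.1 Ω
  Z3: Z = R = 20 Ω
Step 3 — With the output port shorted to ground, the output series arm Z2 runs from the junction to ground; the shunt arm Z3 also runs from the junction to ground. They appear in parallel: Z3 || Z2 = 9.54 - j9.989 Ω.
Step 4 — Series with input arm Z1: Z_in = Z1 + (Z3 || Z2) = 42.74 - j9.989 Ω = 43.89∠-13.2° Ω.
Step 5 — Source phasor: V = 16.2∠-60.0° V = 8.1 - j14.03 V.
Step 6 — Ohm's law: I = V / Z_total = (8.1 - j14.03) / (42.74 - j9.989) = 0.2524 - j0.2693 A.
Step 7 — Convert to polar: |I| = 0.3691 A, ∠I = -46.8°.

I = 0.3691∠-46.8° A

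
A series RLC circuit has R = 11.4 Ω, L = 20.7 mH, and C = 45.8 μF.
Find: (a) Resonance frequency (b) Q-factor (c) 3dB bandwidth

Step 1 — Resonance: ω₀ = 1/√(LC) = 1/√(0.0207·4.58e-05) = 1027 rad/s.
Step 2 — f₀ = ω₀/(2π) = 163.5 Hz.
Step 3 — Series Q: Q = ω₀L/R = 1027·0.0207/11.4 = 1.865.
Step 4 — Bandwidth: Δω = ω₀/Q = 550.7 rad/s; BW = Δω/(2π) = 87.65 Hz.

(a) f₀ = 163.5 Hz  (b) Q = 1.865  (c) BW = 87.65 Hz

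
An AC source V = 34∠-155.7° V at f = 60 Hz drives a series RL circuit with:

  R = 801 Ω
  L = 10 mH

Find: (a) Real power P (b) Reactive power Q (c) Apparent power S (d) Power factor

Step 1 — Angular frequency: ω = 2π·f = 2π·60 = 377 rad/s.
Step 2 — Component impedances:
  R: Z = R = 801 Ω
  L: Z = jωL = j·377·0.01 = 0 + j3.77 Ω
Step 3 — Series combination: Z_total = R + L = 801 + j3.77 Ω = 801∠0.3° Ω.
Step 4 — Source phasor: V = 34∠-155.7° V = -30.99 - j13.99 V.
Step 5 — Current: I = V / Z = -0.03877 - j0.01729 A = 0.04245∠-156.0° A.
Step 6 — Complex power: S = V·I* = 1.443 + j0.006792 VA.
Step 7 — Real power: P = Re(S) = 1.443 W.
Step 8 — Reactive power: Q = Im(S) = 0.006792 VAR.
Step 9 — Apparent power: |S| = 1.443 VA.
Step 10 — Power factor: PF = P/|S| = 1 (lagging).

(a) P = 1.443 W  (b) Q = 0.006792 VAR  (c) S = 1.443 VA  (d) PF = 1 (lagging)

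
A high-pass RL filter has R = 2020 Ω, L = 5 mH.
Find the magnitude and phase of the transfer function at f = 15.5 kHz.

Step 1 — Angular frequency: ω = 2π·1.55e+04 = 9.739e+04 rad/s.
Step 2 — Transfer function: H(jω) = jωL/(R + jωL).
Step 3 — Numerator jωL = j·486.9; denominator R + jωL = 2020 + j486.9.
Step 4 — H = 0.05492 + j0.2278.
Step 5 — Magnitude: |H| = 0.2343 (-12.6 dB); phase: φ = 76.4°.

|H| = 0.2343 (-12.6 dB), φ = 76.4°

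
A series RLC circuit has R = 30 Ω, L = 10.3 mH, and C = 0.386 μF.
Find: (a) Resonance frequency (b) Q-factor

Step 1 — Resonance condition Im(Z)=0 gives ω₀ = 1/√(LC).
Step 2 — ω₀ = 1/√(0.0103·3.86e-07) = 1.586e+04 rad/s.
Step 3 — f₀ = ω₀/(2π) = 2524 Hz.
Step 4 — Series Q: Q = ω₀L/R = 1.586e+04·0.0103/30 = 5.445.

(a) f₀ = 2524 Hz  (b) Q = 5.445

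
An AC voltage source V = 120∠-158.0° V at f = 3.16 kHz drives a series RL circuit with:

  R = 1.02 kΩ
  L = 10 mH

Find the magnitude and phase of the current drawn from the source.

Step 1 — Angular frequency: ω = 2π·f = 2π·3160 = 1.985e+04 rad/s.
Step 2 — Component impedances:
  R: Z = R = 1020 Ω
  L: Z = jωL = j·1.985e+04·0.01 = 0 + j198.5 Ω
Step 3 — Series combination: Z_total = R + L = 1020 + j198.5 Ω = 1039∠11.0° Ω.
Step 4 — Source phasor: V = 120∠-158.0° V = -111.3 - j44.95 V.
Step 5 — Ohm's law: I = V / Z_total = (-111.3 - j44.95) / (1020 + j198.5) = -0.1134 - j0.022 A.
Step 6 — Convert to polar: |I| = 0.1155 A, ∠I = -169.0°.

I = 0.1155∠-169.0° A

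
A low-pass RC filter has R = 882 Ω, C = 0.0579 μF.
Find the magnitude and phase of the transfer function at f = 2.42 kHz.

Step 1 — Angular frequency: ω = 2π·2420 = 1.521e+04 rad/s.
Step 2 — Transfer function: H(jω) = 1/(1 + jωRC).
Step 3 — Denominator: 1 + jωRC = 1 + j·1.521e+04·882·5.79e-08 = 1 + j0.7765.
Step 4 — H = 0.6238 - j0.4844.
Step 5 — Magnitude: |H| = 0.7898 (-2.0 dB); phase: φ = -37.8°.

|H| = 0.7898 (-2.0 dB), φ = -37.8°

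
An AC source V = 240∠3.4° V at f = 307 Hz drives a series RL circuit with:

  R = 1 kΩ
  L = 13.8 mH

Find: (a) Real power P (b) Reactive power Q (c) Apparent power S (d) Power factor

Step 1 — Angular frequency: ω = 2π·f = 2π·307 = 1929 rad/s.
Step 2 — Component impedances:
  R: Z = R = 1000 Ω
  L: Z = jωL = j·1929·0.0138 = 0 + j26.62 Ω
Step 3 — Series combination: Z_total = R + L = 1000 + j26.62 Ω = 1000∠1.5° Ω.
Step 4 — Source phasor: V = 240∠3.4° V = 239.6 + j14.23 V.
Step 5 — Current: I = V / Z = 0.2398 + j0.007851 A = 0.2399∠1.9° A.
Step 6 — Complex power: S = V·I* = 57.56 + j1.532 VA.
Step 7 — Real power: P = Re(S) = 57.56 W.
Step 8 — Reactive power: Q = Im(S) = 1.532 VAR.
Step 9 — Apparent power: |S| = 57.58 VA.
Step 10 — Power factor: PF = P/|S| = 0.9996 (lagging).

(a) P = 57.56 W  (b) Q = 1.532 VAR  (c) S = 57.58 VA  (d) PF = 0.9996 (lagging)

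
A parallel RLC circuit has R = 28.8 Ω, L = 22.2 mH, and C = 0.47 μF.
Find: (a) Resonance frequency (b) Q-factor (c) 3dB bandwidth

Step 1 — Resonance: ω₀ = 1/√(LC) = 1/√(0.0222·4.7e-07) = 9790 rad/s.
Step 2 — f₀ = ω₀/(2π) = 1558 Hz.
Step 3 — Parallel Q: Q = R/(ω₀L) = 28.8/(9790·0.0222) = 0.1325.
Step 4 — Bandwidth: Δω = ω₀/Q = 7.388e+04 rad/s; BW = Δω/(2π) = 1.176e+04 Hz.

(a) f₀ = 1558 Hz  (b) Q = 0.1325  (c) BW = 1.176e+04 Hz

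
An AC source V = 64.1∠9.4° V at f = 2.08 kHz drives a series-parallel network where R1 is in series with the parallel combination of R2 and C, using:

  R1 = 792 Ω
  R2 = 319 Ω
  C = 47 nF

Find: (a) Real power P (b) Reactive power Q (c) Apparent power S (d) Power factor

Step 1 — Angular frequency: ω = 2π·f = 2π·2080 = 1.307e+04 rad/s.
Step 2 — Component impedances:
  R1: Z = R = 792 Ω
  R2: Z = R = 319 Ω
  C: Z = 1/(jωC) = -j/(ω·C) = 0 - j1628 Ω
Step 3 — Parallel branch: R2 || C = 1/(1/R2 + 1/C) = 307.2 - j60.19 Ω.
Step 4 — Series with R1: Z_total = R1 + (R2 || C) = 1099 - j60.19 Ω = 1101∠-3.1° Ω.
Step 5 — Source phasor: V = 64.1∠9.4° V = 63.24 + j10.47 V.
Step 6 — Current: I = V / Z = 0.05684 + j0.01264 A = 0.05823∠12.5° A.
Step 7 — Complex power: S = V·I* = 3.727 - j0.2041 VA.
Step 8 — Real power: P = Re(S) = 3.727 W.
Step 9 — Reactive power: Q = Im(S) = -0.2041 VAR.
Step 10 — Apparent power: |S| = 3.732 VA.
Step 11 — Power factor: PF = P/|S| = 0.9985 (leading).

(a) P = 3.727 W  (b) Q = -0.2041 VAR  (c) S = 3.732 VA  (d) PF = 0.9985 (leading)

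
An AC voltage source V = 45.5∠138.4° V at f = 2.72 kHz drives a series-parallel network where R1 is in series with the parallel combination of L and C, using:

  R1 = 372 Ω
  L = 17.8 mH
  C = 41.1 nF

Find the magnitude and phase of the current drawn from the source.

Step 1 — Angular frequency: ω = 2π·f = 2π·2720 = 1.709e+04 rad/s.
Step 2 — Component impedances:
  R1: Z = R = 372 Ω
  L: Z = jωL = j·1.709e+04·0.0178 = 0 + j304.2 Ω
  C: Z = 1/(jωC) = -j/(ω·C) = 0 - j1424 Ω
Step 3 — Parallel branch: L || C = 1/(1/L + 1/C) = 0 + j386.9 Ω.
Step 4 — Series with R1: Z_total = R1 + (L || C) = 372 + j386.9 Ω = 536.7∠46.1° Ω.
Step 5 — Source phasor: V = 45.5∠138.4° V = -34.02 + j30.21 V.
Step 6 — Ohm's law: I = V / Z_total = (-34.02 + j30.21) / (372 + j386.9) = -0.003369 + j0.08471 A.
Step 7 — Convert to polar: |I| = 0.08478 A, ∠I = 92.3°.

I = 0.08478∠92.3° A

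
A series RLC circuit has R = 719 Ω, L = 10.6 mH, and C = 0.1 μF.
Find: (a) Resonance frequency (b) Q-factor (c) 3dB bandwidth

Step 1 — Resonance: ω₀ = 1/√(LC) = 1/√(0.0106·1e-07) = 3.071e+04 rad/s.
Step 2 — f₀ = ω₀/(2π) = 4888 Hz.
Step 3 — Series Q: Q = ω₀L/R = 3.071e+04·0.0106/719 = 0.4528.
Step 4 — Bandwidth: Δω = ω₀/Q = 6.783e+04 rad/s; BW = Δω/(2π) = 1.08e+04 Hz.

(a) f₀ = 4888 Hz  (b) Q = 0.4528  (c) BW = 1.08e+04 Hz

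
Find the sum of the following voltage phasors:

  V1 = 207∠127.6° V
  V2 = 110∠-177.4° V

Step 1 — Convert each phasor to rectangular form:
  V1 = 207·(cos(127.6°) + j·sin(127.6°)) = -126.3 + j164 V
  V2 = 110·(cos(-177.4°) + j·sin(-177.4°)) = -109.9 - j4.99 V
Step 2 — Sum components: V_total = -236.2 + j159 V.
Step 3 — Convert to polar: |V_total| = 284.7 V, ∠V_total = 146.0°.

V_total = 284.7∠146.0° V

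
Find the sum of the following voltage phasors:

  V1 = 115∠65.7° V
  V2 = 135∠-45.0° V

Step 1 — Convert each phasor to rectangular form:
  V1 = 115·(cos(65.7°) + j·sin(65.7°)) = 47.32 + j104.8 V
  V2 = 135·(cos(-45.0°) + j·sin(-45.0°)) = 95.46 - j95.46 V
Step 2 — Sum components: V_total = 142.8 + j9.352 V.
Step 3 — Convert to polar: |V_total| = 143.1 V, ∠V_total = 3.7°.

V_total = 143.1∠3.7° V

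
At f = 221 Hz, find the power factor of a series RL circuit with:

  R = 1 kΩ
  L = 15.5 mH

Step 1 — Angular frequency: ω = 2π·f = 2π·221 = 1389 rad/s.
Step 2 — Component impedances:
  R: Z = R = 1000 Ω
  L: Z = jωL = j·1389·0.0155 = 0 + j21.52 Ω
Step 3 — Series combination: Z_total = R + L = 1000 + j21.52 Ω = 1000∠1.2° Ω.
Step 4 — Power factor: PF = cos(φ) = Re(Z)/|Z| = 1000/1000.2 = 0.9998.
Step 5 — Type: Im(Z) = 21.52 ⇒ lagging (phase φ = 1.2°).

PF = 0.9998 (lagging, φ = 1.2°)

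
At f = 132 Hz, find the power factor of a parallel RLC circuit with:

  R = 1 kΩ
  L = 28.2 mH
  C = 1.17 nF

Step 1 — Angular frequency: ω = 2π·f = 2π·132 = 829.4 rad/s.
Step 2 — Component impedances:
  R: Z = R = 1000 Ω
  L: Z = jωL = j·829.4·0.0282 = 0 + j23.39 Ω
  C: Z = 1/(jωC) = -j/(ω·C) = 0 - j1.031e+06 Ω
Step 3 — Parallel combination: 1/Z_total = 1/R + 1/L + 1/C; Z_total = 0.5467 + j23.38 Ω = 23.38∠88.7° Ω.
Step 4 — Power factor: PF = cos(φ) = Re(Z)/|Z| = 0.5467/23.38 = 0.02338.
Step 5 — Type: Im(Z) = 23.38 ⇒ lagging (phase φ = 88.7°).

PF = 0.02338 (lagging, φ = 88.7°)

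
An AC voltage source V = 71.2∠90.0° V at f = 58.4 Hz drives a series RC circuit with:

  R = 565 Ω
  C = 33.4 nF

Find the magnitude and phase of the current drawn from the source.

Step 1 — Angular frequency: ω = 2π·f = 2π·58.4 = 366.9 rad/s.
Step 2 — Component impedances:
  R: Z = R = 565 Ω
  C: Z = 1/(jωC) = -j/(ω·C) = 0 - j8.159e+04 Ω
Step 3 — Series combination: Z_total = R + C = 565 - j8.159e+04 Ω = 8.16e+04∠-89.6° Ω.
Step 4 — Source phasor: V = 71.2∠90.0° V = 0 + j71.2 V.
Step 5 — Ohm's law: I = V / Z_total = (0 + j71.2) / (565 - j8.159e+04) = -0.0008726 + j6.042e-06 A.
Step 6 — Convert to polar: |I| = 0.0008726 A, ∠I = 179.6°.

I = 0.0008726∠179.6° A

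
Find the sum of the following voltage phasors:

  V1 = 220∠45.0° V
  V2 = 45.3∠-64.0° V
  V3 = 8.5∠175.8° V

Step 1 — Convert each phasor to rectangular form:
  V1 = 220·(cos(45.0°) + j·sin(45.0°)) = 155.6 + j155.6 V
  V2 = 45.3·(cos(-64.0°) + j·sin(-64.0°)) = 19.86 - j40.72 V
  V3 = 8.5·(cos(175.8°) + j·sin(175.8°)) = -8.477 + j0.6225 V
Step 2 — Sum components: V_total = 166.9 + j115.5 V.
Step 3 — Convert to polar: |V_total| = 203 V, ∠V_total = 34.7°.

V_total = 203∠34.7° V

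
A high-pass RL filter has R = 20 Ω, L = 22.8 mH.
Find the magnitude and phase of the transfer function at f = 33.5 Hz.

Step 1 — Angular frequency: ω = 2π·33.5 = 210.5 rad/s.
Step 2 — Transfer function: H(jω) = jωL/(R + jωL).
Step 3 — Numerator jωL = j·4.799; denominator R + jωL = 20 + j4.799.
Step 4 — H = 0.05444 + j0.2269.
Step 5 — Magnitude: |H| = 0.2333 (-12.6 dB); phase: φ = 76.5°.

|H| = 0.2333 (-12.6 dB), φ = 76.5°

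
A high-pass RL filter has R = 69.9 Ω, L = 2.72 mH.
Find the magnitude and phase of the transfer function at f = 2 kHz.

Step 1 — Angular frequency: ω = 2π·2000 = 1.257e+04 rad/s.
Step 2 — Transfer function: H(jω) = jωL/(R + jωL).
Step 3 — Numerator jωL = j·34.18; denominator R + jωL = 69.9 + j34.18.
Step 4 — H = 0.193 + j0.3946.
Step 5 — Magnitude: |H| = 0.4393 (-7.1 dB); phase: φ = 63.9°.

|H| = 0.4393 (-7.1 dB), φ = 63.9°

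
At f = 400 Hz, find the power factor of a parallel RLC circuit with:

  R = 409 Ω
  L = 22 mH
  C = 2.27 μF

Step 1 — Angular frequency: ω = 2π·f = 2π·400 = 2513 rad/s.
Step 2 — Component impedances:
  R: Z = R = 409 Ω
  L: Z = jωL = j·2513·0.022 = 0 + j55.29 Ω
  C: Z = 1/(jωC) = -j/(ω·C) = 0 - j175.3 Ω
Step 3 — Parallel combination: 1/Z_total = 1/R + 1/L + 1/C; Z_total = 15.35 + j77.74 Ω = 79.24∠78.8° Ω.
Step 4 — Power factor: PF = cos(φ) = Re(Z)/|Z| = 15.35/79.24 = 0.1937.
Step 5 — Type: Im(Z) = 77.74 ⇒ lagging (phase φ = 78.8°).

PF = 0.1937 (lagging, φ = 78.8°)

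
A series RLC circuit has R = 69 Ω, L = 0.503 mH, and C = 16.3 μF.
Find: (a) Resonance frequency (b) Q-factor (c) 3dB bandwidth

Step 1 — Resonance: ω₀ = 1/√(LC) = 1/√(0.000503·1.63e-05) = 1.104e+04 rad/s.
Step 2 — f₀ = ω₀/(2π) = 1758 Hz.
Step 3 — Series Q: Q = ω₀L/R = 1.104e+04·0.000503/69 = 0.08051.
Step 4 — Bandwidth: Δω = ω₀/Q = 1.372e+05 rad/s; BW = Δω/(2π) = 2.183e+04 Hz.

(a) f₀ = 1758 Hz  (b) Q = 0.08051  (c) BW = 2.183e+04 Hz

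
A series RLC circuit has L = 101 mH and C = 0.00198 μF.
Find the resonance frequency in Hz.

Step 1 — Resonance condition Im(Z)=0 gives ω₀ = 1/√(LC).
Step 2 — ω₀ = 1/√(0.101·1.98e-09) = 7.071e+04 rad/s.
Step 3 — f₀ = ω₀/(2π) = 1.125e+04 Hz.

f₀ = 1.125e+04 Hz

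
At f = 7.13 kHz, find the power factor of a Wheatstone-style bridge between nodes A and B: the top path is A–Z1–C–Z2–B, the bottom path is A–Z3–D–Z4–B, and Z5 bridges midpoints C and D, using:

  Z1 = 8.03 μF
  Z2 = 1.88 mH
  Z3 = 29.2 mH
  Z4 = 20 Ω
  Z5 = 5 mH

Step 1 — Angular frequency: ω = 2π·f = 2π·7130 = 4.48e+04 rad/s.
Step 2 — Component impedances:
  Z1: Z = 1/(jωC) = -j/(ω·C) = 0 - j2.78 Ω
  Z2: Z = jωL = j·4.48e+04·0.00188 = 0 + j84.22 Ω
  Z3: Z = jωL = j·4.48e+04·0.0292 = 0 + j1308 Ω
  Z4: Z = R = 20 Ω
  Z5: Z = jωL = j·4.48e+04·0.005 = 0 + j224 Ω
Step 3 — Bridge requires nodal analysis (the Z5 bridge couples midpoints C and D, so the two paths cannot be reduced to a simple series/parallel combination). Setting node B to ground and injecting 1 A at node A, the 3-node admittance system at A, C, D solves to V_A = Z_AB = 1.843 + j56.06 Ω = 56.09∠88.1° Ω.
Step 4 — Power factor: PF = cos(φ) = Re(Z)/|Z| = 1.8426/56.094 = 0.03285.
Step 5 — Type: Im(Z) = 56.06 ⇒ lagging (phase φ = 88.1°).

PF = 0.03285 (lagging, φ = 88.1°)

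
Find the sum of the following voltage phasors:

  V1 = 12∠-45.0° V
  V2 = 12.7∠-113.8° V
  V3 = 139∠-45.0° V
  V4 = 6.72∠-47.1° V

Step 1 — Convert each phasor to rectangular form:
  V1 = 12·(cos(-45.0°) + j·sin(-45.0°)) = 8.485 - j8.485 V
  V2 = 12.7·(cos(-113.8°) + j·sin(-113.8°)) = -5.125 - j11.62 V
  V3 = 139·(cos(-45.0°) + j·sin(-45.0°)) = 98.29 - j98.29 V
  V4 = 6.72·(cos(-47.1°) + j·sin(-47.1°)) = 4.574 - j4.923 V
Step 2 — Sum components: V_total = 106.2 - j123.3 V.
Step 3 — Convert to polar: |V_total| = 162.8 V, ∠V_total = -49.3°.

V_total = 162.8∠-49.3° V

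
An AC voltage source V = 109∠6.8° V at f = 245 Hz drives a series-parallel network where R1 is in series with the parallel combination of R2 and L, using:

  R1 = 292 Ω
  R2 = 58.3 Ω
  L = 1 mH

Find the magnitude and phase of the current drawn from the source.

Step 1 — Angular frequency: ω = 2π·f = 2π·245 = 1539 rad/s.
Step 2 — Component impedances:
  R1: Z = R = 292 Ω
  R2: Z = R = 58.3 Ω
  L: Z = jωL = j·1539·0.001 = 0 + j1.539 Ω
Step 3 — Parallel branch: R2 || L = 1/(1/R2 + 1/L) = 0.04062 + j1.538 Ω.
Step 4 — Series with R1: Z_total = R1 + (R2 || L) = 292 + j1.538 Ω = 292∠0.3° Ω.
Step 5 — Source phasor: V = 109∠6.8° V = 108.2 + j12.91 V.
Step 6 — Ohm's law: I = V / Z_total = (108.2 + j12.91) / (292 + j1.538) = 0.3708 + j0.04224 A.
Step 7 — Convert to polar: |I| = 0.3732 A, ∠I = 6.5°.

I = 0.3732∠6.5° A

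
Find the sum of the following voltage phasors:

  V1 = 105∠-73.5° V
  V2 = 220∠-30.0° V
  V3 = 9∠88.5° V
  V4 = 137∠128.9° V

Step 1 — Convert each phasor to rectangular form:
  V1 = 105·(cos(-73.5°) + j·sin(-73.5°)) = 29.82 - j100.7 V
  V2 = 220·(cos(-30.0°) + j·sin(-30.0°)) = 190.5 - j110 V
  V3 = 9·(cos(88.5°) + j·sin(88.5°)) = 0.2356 + j8.997 V
  V4 = 137·(cos(128.9°) + j·sin(128.9°)) = -86.03 + j106.6 V
Step 2 — Sum components: V_total = 134.6 - j95.06 V.
Step 3 — Convert to polar: |V_total| = 164.7 V, ∠V_total = -35.2°.

V_total = 164.7∠-35.2° V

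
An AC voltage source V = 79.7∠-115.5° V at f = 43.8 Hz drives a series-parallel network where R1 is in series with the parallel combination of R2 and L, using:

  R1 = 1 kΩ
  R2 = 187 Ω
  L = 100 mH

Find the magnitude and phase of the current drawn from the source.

Step 1 — Angular frequency: ω = 2π·f = 2π·43.8 = 275.2 rad/s.
Step 2 — Component impedances:
  R1: Z = R = 1000 Ω
  R2: Z = R = 187 Ω
  L: Z = jωL = j·275.2·0.1 = 0 + j27.52 Ω
Step 3 — Parallel branch: R2 || L = 1/(1/R2 + 1/L) = 3.964 + j26.94 Ω.
Step 4 — Series with R1: Z_total = R1 + (R2 || L) = 1004 + j26.94 Ω = 1004∠1.5° Ω.
Step 5 — Source phasor: V = 79.7∠-115.5° V = -34.31 - j71.94 V.
Step 6 — Ohm's law: I = V / Z_total = (-34.31 - j71.94) / (1004 + j26.94) = -0.03607 - j0.07068 A.
Step 7 — Convert to polar: |I| = 0.07936 A, ∠I = -117.0°.

I = 0.07936∠-117.0° A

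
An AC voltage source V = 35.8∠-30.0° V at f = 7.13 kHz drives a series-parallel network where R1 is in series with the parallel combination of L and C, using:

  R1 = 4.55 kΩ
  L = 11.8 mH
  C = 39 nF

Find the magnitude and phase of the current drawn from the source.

Step 1 — Angular frequency: ω = 2π·f = 2π·7130 = 4.48e+04 rad/s.
Step 2 — Component impedances:
  R1: Z = R = 4550 Ω
  L: Z = jωL = j·4.48e+04·0.0118 = 0 + j528.6 Ω
  C: Z = 1/(jωC) = -j/(ω·C) = 0 - j572.4 Ω
Step 3 — Parallel branch: L || C = 1/(1/L + 1/C) = 0 + j6920 Ω.
Step 4 — Series with R1: Z_total = R1 + (L || C) = 4550 + j6920 Ω = 8281∠56.7° Ω.
Step 5 — Source phasor: V = 35.8∠-30.0° V = 31 - j17.9 V.
Step 6 — Ohm's law: I = V / Z_total = (31 - j17.9) / (4550 + j6920) = 0.0002509 - j0.004316 A.
Step 7 — Convert to polar: |I| = 0.004323 A, ∠I = -86.7°.

I = 0.004323∠-86.7° A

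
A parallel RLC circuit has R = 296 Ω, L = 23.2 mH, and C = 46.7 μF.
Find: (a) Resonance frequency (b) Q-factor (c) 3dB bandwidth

Step 1 — Resonance: ω₀ = 1/√(LC) = 1/√(0.0232·4.67e-05) = 960.7 rad/s.
Step 2 — f₀ = ω₀/(2π) = 152.9 Hz.
Step 3 — Parallel Q: Q = R/(ω₀L) = 296/(960.7·0.0232) = 13.28.
Step 4 — Bandwidth: Δω = ω₀/Q = 72.34 rad/s; BW = Δω/(2π) = 11.51 Hz.

(a) f₀ = 152.9 Hz  (b) Q = 13.28  (c) BW = 11.51 Hz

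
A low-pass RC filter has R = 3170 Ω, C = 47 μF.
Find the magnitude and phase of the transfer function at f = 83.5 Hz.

Step 1 — Angular frequency: ω = 2π·83.5 = 524.6 rad/s.
Step 2 — Transfer function: H(jω) = 1/(1 + jωRC).
Step 3 — Denominator: 1 + jωRC = 1 + j·524.6·3170·4.7e-05 = 1 + j78.17.
Step 4 — H = 0.0001636 - j0.01279.
Step 5 — Magnitude: |H| = 0.01279 (-37.9 dB); phase: φ = -89.3°.

|H| = 0.01279 (-37.9 dB), φ = -89.3°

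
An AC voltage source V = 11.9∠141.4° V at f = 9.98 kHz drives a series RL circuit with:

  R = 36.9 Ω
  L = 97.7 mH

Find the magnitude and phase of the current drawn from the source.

Step 1 — Angular frequency: ω = 2π·f = 2π·9980 = 6.271e+04 rad/s.
Step 2 — Component impedances:
  R: Z = R = 36.9 Ω
  L: Z = jωL = j·6.271e+04·0.0977 = 0 + j6126 Ω
Step 3 — Series combination: Z_total = R + L = 36.9 + j6126 Ω = 6127∠89.7° Ω.
Step 4 — Source phasor: V = 11.9∠141.4° V = -9.3 + j7.424 V.
Step 5 — Ohm's law: I = V / Z_total = (-9.3 + j7.424) / (36.9 + j6126) = 0.001203 + j0.001525 A.
Step 6 — Convert to polar: |I| = 0.001942 A, ∠I = 51.7°.

I = 0.001942∠51.7° A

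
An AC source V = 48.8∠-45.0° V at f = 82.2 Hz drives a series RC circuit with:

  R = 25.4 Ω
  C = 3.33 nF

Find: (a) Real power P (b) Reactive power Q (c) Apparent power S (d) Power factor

Step 1 — Angular frequency: ω = 2π·f = 2π·82.2 = 516.5 rad/s.
Step 2 — Component impedances:
  R: Z = R = 25.4 Ω
  C: Z = 1/(jωC) = -j/(ω·C) = 0 - j5.814e+05 Ω
Step 3 — Series combination: Z_total = R + C = 25.4 - j5.814e+05 Ω = 5.814e+05∠-90.0° Ω.
Step 4 — Source phasor: V = 48.8∠-45.0° V = 34.51 - j34.51 V.
Step 5 — Current: I = V / Z = 5.935e-05 + j5.934e-05 A = 8.393e-05∠45.0° A.
Step 6 — Complex power: S = V·I* = 1.789e-07 - j0.004096 VA.
Step 7 — Real power: P = Re(S) = 1.789e-07 W.
Step 8 — Reactive power: Q = Im(S) = -0.004096 VAR.
Step 9 — Apparent power: |S| = 0.004096 VA.
Step 10 — Power factor: PF = P/|S| = 4.368e-05 (leading).

(a) P = 1.789e-07 W  (b) Q = -0.004096 VAR  (c) S = 0.004096 VA  (d) PF = 4.368e-05 (leading)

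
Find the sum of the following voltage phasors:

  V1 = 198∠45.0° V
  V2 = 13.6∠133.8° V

Step 1 — Convert each phasor to rectangular form:
  V1 = 198·(cos(45.0°) + j·sin(45.0°)) = 140 + j140 V
  V2 = 13.6·(cos(133.8°) + j·sin(133.8°)) = -9.413 + j9.816 V
Step 2 — Sum components: V_total = 130.6 + j149.8 V.
Step 3 — Convert to polar: |V_total| = 198.8 V, ∠V_total = 48.9°.

V_total = 198.8∠48.9° V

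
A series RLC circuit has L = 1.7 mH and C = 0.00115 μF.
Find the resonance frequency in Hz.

Step 1 — Resonance condition Im(Z)=0 gives ω₀ = 1/√(LC).
Step 2 — ω₀ = 1/√(0.0017·1.15e-09) = 7.152e+05 rad/s.
Step 3 — f₀ = ω₀/(2π) = 1.138e+05 Hz.

f₀ = 1.138e+05 Hz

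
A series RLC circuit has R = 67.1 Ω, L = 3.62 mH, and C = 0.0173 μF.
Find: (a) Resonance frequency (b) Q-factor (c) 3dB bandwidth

Step 1 — Resonance condition Im(Z)=0 gives ω₀ = 1/√(LC).
Step 2 — ω₀ = 1/√(0.00362·1.73e-08) = 1.264e+05 rad/s.
Step 3 — f₀ = ω₀/(2π) = 2.011e+04 Hz.
Step 4 — Series Q: Q = ω₀L/R = 1.264e+05·0.00362/67.1 = 6.817.
Step 5 — 3dB bandwidth: Δω = ω₀/Q = 1.854e+04 rad/s; BW = Δω/(2π) = 2950 Hz.

(a) f₀ = 2.011e+04 Hz  (b) Q = 6.817  (c) BW = 2950 Hz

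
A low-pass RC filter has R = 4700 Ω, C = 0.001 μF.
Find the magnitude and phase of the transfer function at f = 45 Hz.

Step 1 — Angular frequency: ω = 2π·45 = 282.7 rad/s.
Step 2 — Transfer function: H(jω) = 1/(1 + jωRC).
Step 3 — Denominator: 1 + jωRC = 1 + j·282.7·4700·1e-09 = 1 + j0.001329.
Step 4 — H = 1 - j0.001329.
Step 5 — Magnitude: |H| = 1 (-0.0 dB); phase: φ = -0.1°.

|H| = 1 (-0.0 dB), φ = -0.1°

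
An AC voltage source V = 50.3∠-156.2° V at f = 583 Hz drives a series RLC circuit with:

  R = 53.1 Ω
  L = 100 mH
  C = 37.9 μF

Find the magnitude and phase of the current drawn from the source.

Step 1 — Angular frequency: ω = 2π·f = 2π·583 = 3663 rad/s.
Step 2 — Component impedances:
  R: Z = R = 53.1 Ω
  L: Z = jωL = j·3663·0.1 = 0 + j366.3 Ω
  C: Z = 1/(jωC) = -j/(ω·C) = 0 - j7.203 Ω
Step 3 — Series combination: Z_total = R + L + C = 53.1 + j359.1 Ω = 363∠81.6° Ω.
Step 4 — Source phasor: V = 50.3∠-156.2° V = -46.02 - j20.3 V.
Step 5 — Ohm's law: I = V / Z_total = (-46.02 - j20.3) / (53.1 + j359.1) = -0.07386 + j0.1172 A.
Step 6 — Convert to polar: |I| = 0.1386 A, ∠I = 122.2°.

I = 0.1386∠122.2° A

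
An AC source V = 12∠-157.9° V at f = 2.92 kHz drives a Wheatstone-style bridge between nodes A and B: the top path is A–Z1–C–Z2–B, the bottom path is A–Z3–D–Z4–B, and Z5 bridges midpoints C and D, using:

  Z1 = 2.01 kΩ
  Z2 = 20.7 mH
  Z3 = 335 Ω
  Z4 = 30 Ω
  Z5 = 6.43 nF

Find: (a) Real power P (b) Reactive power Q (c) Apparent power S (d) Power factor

Step 1 — Angular frequency: ω = 2π·f = 2π·2920 = 1.835e+04 rad/s.
Step 2 — Component impedances:
  Z1: Z = R = 2010 Ω
  Z2: Z = jωL = j·1.835e+04·0.0207 = 0 + j379.8 Ω
  Z3: Z = R = 335 Ω
  Z4: Z = R = 30 Ω
  Z5: Z = 1/(jωC) = -j/(ω·C) = 0 - j8477 Ω
Step 3 — Bridge requires nodal analysis (the Z5 bridge couples midpoints C and D, so the two paths cannot be reduced to a simple series/parallel combination). Setting node B to ground and injecting 1 A at node A, the 3-node admittance system at A, C, D solves to V_A = Z_AB = 310.1 + j9.105 Ω = 310.2∠1.7° Ω.
Step 4 — Source phasor: V = 12∠-157.9° V = -11.12 - j4.515 V.
Step 5 — Current: I = V / Z = -0.03625 - j0.0135 A = 0.03868∠-159.6° A.
Step 6 — Complex power: S = V·I* = 0.464 + j0.01362 VA.
Step 7 — Real power: P = Re(S) = 0.464 W.
Step 8 — Reactive power: Q = Im(S) = 0.01362 VAR.
Step 9 — Apparent power: |S| = 0.4642 VA.
Step 10 — Power factor: PF = P/|S| = 0.9996 (lagging).

(a) P = 0.464 W  (b) Q = 0.01362 VAR  (c) S = 0.4642 VA  (d) PF = 0.9996 (lagging)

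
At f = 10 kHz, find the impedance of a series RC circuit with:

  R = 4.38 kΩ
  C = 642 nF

Step 1 — Angular frequency: ω = 2π·f = 2π·1e+04 = 6.283e+04 rad/s.
Step 2 — Component impedances:
  R: Z = R = 4380 Ω
  C: Z = 1/(jωC) = -j/(ω·C) = 0 - j24.79 Ω
Step 3 — Series combination: Z_total = R + C = 4380 - j24.79 Ω = 4380∠-0.3° Ω.

Z = 4380 - j24.79 Ω = 4380∠-0.3° Ω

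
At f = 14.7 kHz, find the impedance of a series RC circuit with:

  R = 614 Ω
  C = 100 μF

Step 1 — Angular frequency: ω = 2π·f = 2π·1.47e+04 = 9.236e+04 rad/s.
Step 2 — Component impedances:
  R: Z = R = 614 Ω
  C: Z = 1/(jωC) = -j/(ω·C) = 0 - j0.1083 Ω
Step 3 — Series combination: Z_total = R + C = 614 - j0.1083 Ω = 614∠-0.0° Ω.

Z = 614 - j0.1083 Ω = 614∠-0.0° Ω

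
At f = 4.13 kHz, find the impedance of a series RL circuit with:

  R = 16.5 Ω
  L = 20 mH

Step 1 — Angular frequency: ω = 2π·f = 2π·4130 = 2.595e+04 rad/s.
Step 2 — Component impedances:
  R: Z = R = 16.5 Ω
  L: Z = jωL = j·2.595e+04·0.02 = 0 + j519 Ω
Step 3 — Series combination: Z_total = R + L = 16.5 + j519 Ω = 519.3∠88.2° Ω.

Z = 16.5 + j519 Ω = 519.3∠88.2° Ω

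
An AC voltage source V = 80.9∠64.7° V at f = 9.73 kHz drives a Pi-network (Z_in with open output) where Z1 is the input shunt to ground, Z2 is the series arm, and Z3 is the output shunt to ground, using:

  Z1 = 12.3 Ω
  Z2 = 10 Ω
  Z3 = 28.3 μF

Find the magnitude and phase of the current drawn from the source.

Step 1 — Angular frequency: ω = 2π·f = 2π·9730 = 6.114e+04 rad/s.
Step 2 — Component impedances:
  Z1: Z = R = 12.3 Ω
  Z2: Z = R = 10 Ω
  Z3: Z = 1/(jωC) = -j/(ω·C) = 0 - j0.578 Ω
Step 3 — With open output, the series arm Z2 and the output shunt Z3 appear in series to ground: Z2 + Z3 = 10 - j0.578 Ω.
Step 4 — Parallel with input shunt Z1: Z_in = Z1 || (Z2 + Z3) = 5.52 - j0.1757 Ω = 5.523∠-1.8° Ω.
Step 5 — Source phasor: V = 80.9∠64.7° V = 34.57 + j73.14 V.
Step 6 — Ohm's law: I = V / Z_total = (34.57 + j73.14) / (5.52 - j0.1757) = 5.835 + j13.44 A.
Step 7 — Convert to polar: |I| = 14.65 A, ∠I = 66.5°.

I = 14.65∠66.5° A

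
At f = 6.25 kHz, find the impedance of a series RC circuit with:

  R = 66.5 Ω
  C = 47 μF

Step 1 — Angular frequency: ω = 2π·f = 2π·6250 = 3.927e+04 rad/s.
Step 2 — Component impedances:
  R: Z = R = 66.5 Ω
  C: Z = 1/(jωC) = -j/(ω·C) = 0 - j0.5418 Ω
Step 3 — Series combination: Z_total = R + C = 66.5 - j0.5418 Ω = 66.5∠-0.5° Ω.

Z = 66.5 - j0.5418 Ω = 66.5∠-0.5° Ω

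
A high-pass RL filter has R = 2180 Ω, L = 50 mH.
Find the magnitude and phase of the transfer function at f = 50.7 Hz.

Step 1 — Angular frequency: ω = 2π·50.7 = 318.6 rad/s.
Step 2 — Transfer function: H(jω) = jωL/(R + jωL).
Step 3 — Numerator jωL = j·15.93; denominator R + jωL = 2180 + j15.93.
Step 4 — H = 5.338e-05 + j0.007306.
Step 5 — Magnitude: |H| = 0.007306 (-42.7 dB); phase: φ = 89.6°.

|H| = 0.007306 (-42.7 dB), φ = 89.6°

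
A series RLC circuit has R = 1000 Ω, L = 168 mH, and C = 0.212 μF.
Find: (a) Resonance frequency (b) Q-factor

Step 1 — Resonance condition Im(Z)=0 gives ω₀ = 1/√(LC).
Step 2 — ω₀ = 1/√(0.168·2.12e-07) = 5299 rad/s.
Step 3 — f₀ = ω₀/(2π) = 843.3 Hz.
Step 4 — Series Q: Q = ω₀L/R = 5299·0.168/1000 = 0.8902.

(a) f₀ = 843.3 Hz  (b) Q = 0.8902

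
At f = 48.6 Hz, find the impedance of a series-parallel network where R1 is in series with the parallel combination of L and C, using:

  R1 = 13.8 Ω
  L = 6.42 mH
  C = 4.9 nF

Step 1 — Angular frequency: ω = 2π·f = 2π·48.6 = 305.4 rad/s.
Step 2 — Component impedances:
  R1: Z = R = 13.8 Ω
  L: Z = jωL = j·305.4·0.00642 = 0 + j1.96 Ω
  C: Z = 1/(jωC) = -j/(ω·C) = 0 - j6.683e+05 Ω
Step 3 — Parallel branch: L || C = 1/(1/L + 1/C) = 0 + j1.96 Ω.
Step 4 — Series with R1: Z_total = R1 + (L || C) = 13.8 + j1.96 Ω = 13.94∠8.1° Ω.

Z = 13.8 + j1.96 Ω = 13.94∠8.1° Ω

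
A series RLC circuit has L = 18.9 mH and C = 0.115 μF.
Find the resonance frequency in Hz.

Step 1 — Resonance condition Im(Z)=0 gives ω₀ = 1/√(LC).
Step 2 — ω₀ = 1/√(0.0189·1.15e-07) = 2.145e+04 rad/s.
Step 3 — f₀ = ω₀/(2π) = 3414 Hz.

f₀ = 3414 Hz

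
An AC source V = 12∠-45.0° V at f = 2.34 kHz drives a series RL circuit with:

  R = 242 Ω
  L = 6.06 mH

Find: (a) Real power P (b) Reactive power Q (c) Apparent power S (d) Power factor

Step 1 — Angular frequency: ω = 2π·f = 2π·2340 = 1.47e+04 rad/s.
Step 2 — Component impedances:
  R: Z = R = 242 Ω
  L: Z = jωL = j·1.47e+04·0.00606 = 0 + j89.1 Ω
Step 3 — Series combination: Z_total = R + L = 242 + j89.1 Ω = 257.9∠20.2° Ω.
Step 4 — Source phasor: V = 12∠-45.0° V = 8.485 - j8.485 V.
Step 5 — Current: I = V / Z = 0.01951 - j0.04225 A = 0.04653∠-65.2° A.
Step 6 — Complex power: S = V·I* = 0.524 + j0.1929 VA.
Step 7 — Real power: P = Re(S) = 0.524 W.
Step 8 — Reactive power: Q = Im(S) = 0.1929 VAR.
Step 9 — Apparent power: |S| = 0.5584 VA.
Step 10 — Power factor: PF = P/|S| = 0.9384 (lagging).

(a) P = 0.524 W  (b) Q = 0.1929 VAR  (c) S = 0.5584 VA  (d) PF = 0.9384 (lagging)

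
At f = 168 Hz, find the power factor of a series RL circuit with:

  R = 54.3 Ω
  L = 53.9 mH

Step 1 — Angular frequency: ω = 2π·f = 2π·168 = 1056 rad/s.
Step 2 — Component impedances:
  R: Z = R = 54.3 Ω
  L: Z = jωL = j·1056·0.0539 = 0 + j56.9 Ω
Step 3 — Series combination: Z_total = R + L = 54.3 + j56.9 Ω = 78.65∠46.3° Ω.
Step 4 — Power factor: PF = cos(φ) = Re(Z)/|Z| = 54.3/78.65 = 0.6904.
Step 5 — Type: Im(Z) = 56.9 ⇒ lagging (phase φ = 46.3°).

PF = 0.6904 (lagging, φ = 46.3°)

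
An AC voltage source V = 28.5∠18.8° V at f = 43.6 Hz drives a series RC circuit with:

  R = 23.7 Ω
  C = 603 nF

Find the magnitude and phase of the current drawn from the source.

Step 1 — Angular frequency: ω = 2π·f = 2π·43.6 = 273.9 rad/s.
Step 2 — Component impedances:
  R: Z = R = 23.7 Ω
  C: Z = 1/(jωC) = -j/(ω·C) = 0 - j6054 Ω
Step 3 — Series combination: Z_total = R + C = 23.7 - j6054 Ω = 6054∠-89.8° Ω.
Step 4 — Source phasor: V = 28.5∠18.8° V = 26.98 + j9.185 V.
Step 5 — Ohm's law: I = V / Z_total = (26.98 + j9.185) / (23.7 - j6054) = -0.0015 + j0.004463 A.
Step 6 — Convert to polar: |I| = 0.004708 A, ∠I = 108.6°.

I = 0.004708∠108.6° A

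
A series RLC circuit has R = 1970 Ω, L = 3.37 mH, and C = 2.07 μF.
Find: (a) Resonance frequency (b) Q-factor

Step 1 — Resonance condition Im(Z)=0 gives ω₀ = 1/√(LC).
Step 2 — ω₀ = 1/√(0.00337·2.07e-06) = 1.197e+04 rad/s.
Step 3 — f₀ = ω₀/(2π) = 1906 Hz.
Step 4 — Series Q: Q = ω₀L/R = 1.197e+04·0.00337/1970 = 0.02048.

(a) f₀ = 1906 Hz  (b) Q = 0.02048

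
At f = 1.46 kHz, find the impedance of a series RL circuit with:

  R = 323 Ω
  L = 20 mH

Step 1 — Angular frequency: ω = 2π·f = 2π·1460 = 9173 rad/s.
Step 2 — Component impedances:
  R: Z = R = 323 Ω
  L: Z = jωL = j·9173·0.02 = 0 + j183.5 Ω
Step 3 — Series combination: Z_total = R + L = 323 + j183.5 Ω = 371.5∠29.6° Ω.

Z = 323 + j183.5 Ω = 371.5∠29.6° Ω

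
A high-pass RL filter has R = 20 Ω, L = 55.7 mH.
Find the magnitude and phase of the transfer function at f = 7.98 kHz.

Step 1 — Angular frequency: ω = 2π·7980 = 5.014e+04 rad/s.
Step 2 — Transfer function: H(jω) = jωL/(R + jωL).
Step 3 — Numerator jωL = j·2793; denominator R + jωL = 20 + j2793.
Step 4 — H = 0.9999 + j0.007161.
Step 5 — Magnitude: |H| = 1 (-0.0 dB); phase: φ = 0.4°.

|H| = 1 (-0.0 dB), φ = 0.4°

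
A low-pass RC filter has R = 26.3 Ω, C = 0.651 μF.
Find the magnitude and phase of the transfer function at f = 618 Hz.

Step 1 — Angular frequency: ω = 2π·618 = 3883 rad/s.
Step 2 — Transfer function: H(jω) = 1/(1 + jωRC).
Step 3 — Denominator: 1 + jωRC = 1 + j·3883·26.3·6.51e-07 = 1 + j0.06648.
Step 4 — H = 0.9956 - j0.06619.
Step 5 — Magnitude: |H| = 0.9978 (-0.0 dB); phase: φ = -3.8°.

|H| = 0.9978 (-0.0 dB), φ = -3.8°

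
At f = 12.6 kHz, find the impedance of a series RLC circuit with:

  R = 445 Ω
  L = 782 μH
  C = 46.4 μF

Step 1 — Angular frequency: ω = 2π·f = 2π·1.26e+04 = 7.917e+04 rad/s.
Step 2 — Component impedances:
  R: Z = R = 445 Ω
  L: Z = jωL = j·7.917e+04·0.000782 = 0 + j61.91 Ω
  C: Z = 1/(jωC) = -j/(ω·C) = 0 - j0.2722 Ω
Step 3 — Series combination: Z_total = R + L + C = 445 + j61.64 Ω = 449.2∠7.9° Ω.

Z = 445 + j61.64 Ω = 449.2∠7.9° Ω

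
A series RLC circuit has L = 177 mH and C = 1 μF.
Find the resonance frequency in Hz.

Step 1 — Resonance condition Im(Z)=0 gives ω₀ = 1/√(LC).
Step 2 — ω₀ = 1/√(0.177·1e-06) = 2377 rad/s.
Step 3 — f₀ = ω₀/(2π) = 378.3 Hz.

f₀ = 378.3 Hz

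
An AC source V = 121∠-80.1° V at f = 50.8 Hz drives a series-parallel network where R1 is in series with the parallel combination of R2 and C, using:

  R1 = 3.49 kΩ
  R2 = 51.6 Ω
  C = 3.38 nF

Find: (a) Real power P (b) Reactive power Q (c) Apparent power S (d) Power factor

Step 1 — Angular frequency: ω = 2π·f = 2π·50.8 = 319.2 rad/s.
Step 2 — Component impedances:
  R1: Z = R = 3490 Ω
  R2: Z = R = 51.6 Ω
  C: Z = 1/(jωC) = -j/(ω·C) = 0 - j9.269e+05 Ω
Step 3 — Parallel branch: R2 || C = 1/(1/R2 + 1/C) = 51.6 - j0.002872 Ω.
Step 4 — Series with R1: Z_total = R1 + (R2 || C) = 3542 - j0.002872 Ω = 3542∠-0.0° Ω.
Step 5 — Source phasor: V = 121∠-80.1° V = 20.8 - j119.2 V.
Step 6 — Current: I = V / Z = 0.005874 - j0.03366 A = 0.03417∠-80.1° A.
Step 7 — Complex power: S = V·I* = 4.134 - j3.353e-06 VA.
Step 8 — Real power: P = Re(S) = 4.134 W.
Step 9 — Reactive power: Q = Im(S) = -3.353e-06 VAR.
Step 10 — Apparent power: |S| = 4.134 VA.
Step 11 — Power factor: PF = P/|S| = 1 (leading).

(a) P = 4.134 W  (b) Q = -3.353e-06 VAR  (c) S = 4.134 VA  (d) PF = 1 (leading)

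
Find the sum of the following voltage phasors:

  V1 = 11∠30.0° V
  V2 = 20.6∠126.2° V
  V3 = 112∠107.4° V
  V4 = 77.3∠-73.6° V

Step 1 — Convert each phasor to rectangular form:
  V1 = 11·(cos(30.0°) + j·sin(30.0°)) = 9.526 + j5.5 V
  V2 = 20.6·(cos(126.2°) + j·sin(126.2°)) = -12.17 + j16.62 V
  V3 = 112·(cos(107.4°) + j·sin(107.4°)) = -33.49 + j106.9 V
  V4 = 77.3·(cos(-73.6°) + j·sin(-73.6°)) = 21.82 - j74.15 V
Step 2 — Sum components: V_total = -14.31 + j54.84 V.
Step 3 — Convert to polar: |V_total| = 56.68 V, ∠V_total = 104.6°.

V_total = 56.68∠104.6° V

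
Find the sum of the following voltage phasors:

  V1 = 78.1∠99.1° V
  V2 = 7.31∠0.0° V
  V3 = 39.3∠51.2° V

Step 1 — Convert each phasor to rectangular form:
  V1 = 78.1·(cos(99.1°) + j·sin(99.1°)) = -12.35 + j77.12 V
  V2 = 7.31·(cos(0.0°) + j·sin(0.0°)) = 7.31 V
  V3 = 39.3·(cos(51.2°) + j·sin(51.2°)) = 24.63 + j30.63 V
Step 2 — Sum components: V_total = 19.58 + j107.7 V.
Step 3 — Convert to polar: |V_total| = 109.5 V, ∠V_total = 79.7°.

V_total = 109.5∠79.7° V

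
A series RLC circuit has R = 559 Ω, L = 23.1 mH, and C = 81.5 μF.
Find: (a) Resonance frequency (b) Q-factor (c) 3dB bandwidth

Step 1 — Resonance: ω₀ = 1/√(LC) = 1/√(0.0231·8.15e-05) = 728.8 rad/s.
Step 2 — f₀ = ω₀/(2π) = 116 Hz.
Step 3 — Series Q: Q = ω₀L/R = 728.8·0.0231/559 = 0.03012.
Step 4 — Bandwidth: Δω = ω₀/Q = 2.42e+04 rad/s; BW = Δω/(2π) = 3851 Hz.

(a) f₀ = 116 Hz  (b) Q = 0.03012  (c) BW = 3851 Hz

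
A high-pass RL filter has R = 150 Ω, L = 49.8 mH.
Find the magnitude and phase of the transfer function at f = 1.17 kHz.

Step 1 — Angular frequency: ω = 2π·1170 = 7351 rad/s.
Step 2 — Transfer function: H(jω) = jωL/(R + jωL).
Step 3 — Numerator jωL = j·366.1; denominator R + jωL = 150 + j366.1.
Step 4 — H = 0.8563 + j0.3508.
Step 5 — Magnitude: |H| = 0.9253 (-0.7 dB); phase: φ = 22.3°.

|H| = 0.9253 (-0.7 dB), φ = 22.3°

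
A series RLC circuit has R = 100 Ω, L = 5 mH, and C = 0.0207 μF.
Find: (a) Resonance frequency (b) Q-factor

Step 1 — Resonance condition Im(Z)=0 gives ω₀ = 1/√(LC).
Step 2 — ω₀ = 1/√(0.005·2.07e-08) = 9.829e+04 rad/s.
Step 3 — f₀ = ω₀/(2π) = 1.564e+04 Hz.
Step 4 — Series Q: Q = ω₀L/R = 9.829e+04·0.005/100 = 4.915.

(a) f₀ = 1.564e+04 Hz  (b) Q = 4.915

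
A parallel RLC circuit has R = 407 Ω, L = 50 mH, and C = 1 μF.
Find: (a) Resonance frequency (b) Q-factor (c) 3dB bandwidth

Step 1 — Resonance: ω₀ = 1/√(LC) = 1/√(0.05·1e-06) = 4472 rad/s.
Step 2 — f₀ = ω₀/(2π) = 711.8 Hz.
Step 3 — Parallel Q: Q = R/(ω₀L) = 407/(4472·0.05) = 1.82.
Step 4 — Bandwidth: Δω = ω₀/Q = 2457 rad/s; BW = Δω/(2π) = 391 Hz.

(a) f₀ = 711.8 Hz  (b) Q = 1.82  (c) BW = 391 Hz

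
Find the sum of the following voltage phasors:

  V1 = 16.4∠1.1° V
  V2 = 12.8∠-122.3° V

Step 1 — Convert each phasor to rectangular form:
  V1 = 16.4·(cos(1.1°) + j·sin(1.1°)) = 16.4 + j0.3148 V
  V2 = 12.8·(cos(-122.3°) + j·sin(-122.3°)) = -6.84 - j10.82 V
Step 2 — Sum components: V_total = 9.557 - j10.5 V.
Step 3 — Convert to polar: |V_total| = 14.2 V, ∠V_total = -47.7°.

V_total = 14.2∠-47.7° V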